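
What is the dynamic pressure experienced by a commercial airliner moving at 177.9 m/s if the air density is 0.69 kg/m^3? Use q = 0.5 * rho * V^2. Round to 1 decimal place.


Step 1: V^2 = 177.9^2 = 31648.41
Step 2: q = 0.5 * 0.69 * 31648.41
Step 3: q = 10918.7 Pa

10918.7


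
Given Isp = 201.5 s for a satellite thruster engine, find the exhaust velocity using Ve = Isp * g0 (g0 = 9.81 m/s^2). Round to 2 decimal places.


Step 1: Ve = Isp * g0 = 201.5 * 9.81
Step 2: Ve = 1976.72 m/s

1976.72


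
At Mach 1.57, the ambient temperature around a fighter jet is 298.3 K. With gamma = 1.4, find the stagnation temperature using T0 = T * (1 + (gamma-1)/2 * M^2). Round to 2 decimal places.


Step 1: (gamma-1)/2 = 0.2
Step 2: M^2 = 2.4649
Step 3: 1 + 0.2 * 2.4649 = 1.49298
Step 4: T0 = 298.3 * 1.49298 = 445.36 K

445.36


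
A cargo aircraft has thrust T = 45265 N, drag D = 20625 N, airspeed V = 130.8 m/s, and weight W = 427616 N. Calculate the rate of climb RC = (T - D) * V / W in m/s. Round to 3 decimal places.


Step 1: Excess thrust = T - D = 45265 - 20625 = 24640 N
Step 2: Excess power = 24640 * 130.8 = 3222912.0 W
Step 3: RC = 3222912.0 / 427616 = 7.537 m/s

7.537


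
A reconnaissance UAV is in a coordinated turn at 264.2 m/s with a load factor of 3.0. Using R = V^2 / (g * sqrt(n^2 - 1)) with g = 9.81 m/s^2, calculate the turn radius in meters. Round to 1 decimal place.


Step 1: V^2 = 264.2^2 = 69801.64
Step 2: n^2 - 1 = 3.0^2 - 1 = 8.0
Step 3: sqrt(8.0) = 2.828427
Step 4: R = 69801.64 / (9.81 * 2.828427) = 2515.7 m

2515.7


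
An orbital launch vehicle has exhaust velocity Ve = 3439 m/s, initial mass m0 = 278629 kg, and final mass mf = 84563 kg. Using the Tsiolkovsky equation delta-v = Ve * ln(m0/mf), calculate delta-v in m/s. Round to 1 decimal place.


Step 1: Mass ratio m0/mf = 278629 / 84563 = 3.294928
Step 2: ln(3.294928) = 1.192384
Step 3: delta-v = 3439 * 1.192384 = 4100.6 m/s

4100.6


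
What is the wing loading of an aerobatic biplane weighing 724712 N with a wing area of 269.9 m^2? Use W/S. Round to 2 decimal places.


Step 1: Wing loading = W / S = 724712 / 269.9
Step 2: Wing loading = 2685.11 N/m^2

2685.11


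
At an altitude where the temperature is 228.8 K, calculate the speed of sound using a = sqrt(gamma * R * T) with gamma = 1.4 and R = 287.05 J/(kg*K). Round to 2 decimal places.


Step 1: gamma * R * T = 1.4 * 287.05 * 228.8 = 91947.856
Step 2: a = sqrt(91947.856) = 303.23 m/s

303.23


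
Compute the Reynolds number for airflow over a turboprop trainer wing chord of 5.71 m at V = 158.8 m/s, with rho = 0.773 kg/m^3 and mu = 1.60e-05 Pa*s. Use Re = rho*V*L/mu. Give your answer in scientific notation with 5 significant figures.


Step 1: Numerator = rho * V * L = 0.773 * 158.8 * 5.71 = 700.916204
Step 2: Re = 700.916204 / 1.60e-05
Step 3: Re = 4.3807e+07

4.3807e+07


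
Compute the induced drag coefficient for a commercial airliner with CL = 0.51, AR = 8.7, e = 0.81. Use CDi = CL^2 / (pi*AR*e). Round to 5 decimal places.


Step 1: CL^2 = 0.51^2 = 0.2601
Step 2: pi * AR * e = 3.14159 * 8.7 * 0.81 = 22.138803
Step 3: CDi = 0.2601 / 22.138803 = 0.01175

0.01175


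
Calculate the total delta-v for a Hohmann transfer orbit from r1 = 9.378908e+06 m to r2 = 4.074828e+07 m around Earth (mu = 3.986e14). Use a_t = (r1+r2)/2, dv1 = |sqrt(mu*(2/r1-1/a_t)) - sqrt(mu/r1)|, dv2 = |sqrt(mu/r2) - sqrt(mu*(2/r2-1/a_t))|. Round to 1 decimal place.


Step 1: Transfer semi-major axis a_t = (9.378908e+06 + 4.074828e+07) / 2 = 2.506359e+07 m
Step 2: v1 (circular at r1) = sqrt(mu/r1) = 6519.17 m/s
Step 3: v_t1 = sqrt(mu*(2/r1 - 1/a_t)) = 8312.38 m/s
Step 4: dv1 = |8312.38 - 6519.17| = 1793.21 m/s
Step 5: v2 (circular at r2) = 3127.62 m/s, v_t2 = 1913.24 m/s
Step 6: dv2 = |3127.62 - 1913.24| = 1214.38 m/s
Step 7: Total delta-v = 1793.21 + 1214.38 = 3007.6 m/s

3007.6


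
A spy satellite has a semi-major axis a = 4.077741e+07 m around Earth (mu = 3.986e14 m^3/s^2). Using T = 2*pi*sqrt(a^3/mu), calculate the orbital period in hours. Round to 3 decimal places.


Step 1: a^3 / mu = 6.780456e+22 / 3.986e14 = 1.701068e+08
Step 2: sqrt(1.701068e+08) = 13042.4989 s
Step 3: T = 2*pi * 13042.4989 = 81948.44 s
Step 4: T in hours = 81948.44 / 3600 = 22.763 hours

22.763


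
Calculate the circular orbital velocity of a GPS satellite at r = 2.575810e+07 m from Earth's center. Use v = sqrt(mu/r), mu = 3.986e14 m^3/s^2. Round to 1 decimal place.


Step 1: mu / r = 3.986e14 / 2.575810e+07 = 15474743.867
Step 2: v = sqrt(15474743.867) = 3933.8 m/s

3933.8


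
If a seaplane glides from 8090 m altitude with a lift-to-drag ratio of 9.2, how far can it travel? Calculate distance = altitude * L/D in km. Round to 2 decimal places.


Step 1: Glide distance = altitude * L/D = 8090 * 9.2 = 74428.0 m
Step 2: Convert to km: 74428.0 / 1000 = 74.43 km

74.43


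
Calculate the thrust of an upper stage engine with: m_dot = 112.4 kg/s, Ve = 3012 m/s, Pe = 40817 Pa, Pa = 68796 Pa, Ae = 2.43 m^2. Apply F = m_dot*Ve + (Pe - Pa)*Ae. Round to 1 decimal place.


Step 1: Momentum thrust = m_dot * Ve = 112.4 * 3012 = 338548.8 N
Step 2: Pressure thrust = (Pe - Pa) * Ae = (40817 - 68796) * 2.43 = -67988.97 N
Step 3: Total thrust F = 338548.8 + -67988.97 = 270559.8 N

270559.8


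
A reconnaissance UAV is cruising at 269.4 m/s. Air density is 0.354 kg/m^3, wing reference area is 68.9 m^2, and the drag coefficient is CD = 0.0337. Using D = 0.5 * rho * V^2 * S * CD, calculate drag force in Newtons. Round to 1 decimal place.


Step 1: Dynamic pressure q = 0.5 * 0.354 * 269.4^2 = 12846.0157 Pa
Step 2: Drag D = q * S * CD = 12846.0157 * 68.9 * 0.0337
Step 3: D = 29827.5 N

29827.5


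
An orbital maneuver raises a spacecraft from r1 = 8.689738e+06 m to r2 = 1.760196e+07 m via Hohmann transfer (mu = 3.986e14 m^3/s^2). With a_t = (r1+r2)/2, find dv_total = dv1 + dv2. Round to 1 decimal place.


Step 1: Transfer semi-major axis a_t = (8.689738e+06 + 1.760196e+07) / 2 = 1.314585e+07 m
Step 2: v1 (circular at r1) = sqrt(mu/r1) = 6772.75 m/s
Step 3: v_t1 = sqrt(mu*(2/r1 - 1/a_t)) = 7837.03 m/s
Step 4: dv1 = |7837.03 - 6772.75| = 1064.28 m/s
Step 5: v2 (circular at r2) = 4758.7 m/s, v_t2 = 3868.99 m/s
Step 6: dv2 = |4758.7 - 3868.99| = 889.71 m/s
Step 7: Total delta-v = 1064.28 + 889.71 = 1954.0 m/s

1954.0


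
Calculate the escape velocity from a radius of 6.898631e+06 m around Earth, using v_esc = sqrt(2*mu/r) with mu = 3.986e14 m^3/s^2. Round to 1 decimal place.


Step 1: 2*mu/r = 2 * 3.986e14 / 6.898631e+06 = 115559159.4912
Step 2: v_esc = sqrt(115559159.4912) = 10749.8 m/s

10749.8


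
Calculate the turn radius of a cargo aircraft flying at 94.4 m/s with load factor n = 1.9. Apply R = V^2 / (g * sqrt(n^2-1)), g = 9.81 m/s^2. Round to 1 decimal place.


Step 1: V^2 = 94.4^2 = 8911.36
Step 2: n^2 - 1 = 1.9^2 - 1 = 2.61
Step 3: sqrt(2.61) = 1.615549
Step 4: R = 8911.36 / (9.81 * 1.615549) = 562.3 m

562.3


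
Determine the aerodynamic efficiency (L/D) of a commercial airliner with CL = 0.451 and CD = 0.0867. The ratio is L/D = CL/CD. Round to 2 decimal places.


Step 1: L/D = CL / CD = 0.451 / 0.0867
Step 2: L/D = 5.20

5.20


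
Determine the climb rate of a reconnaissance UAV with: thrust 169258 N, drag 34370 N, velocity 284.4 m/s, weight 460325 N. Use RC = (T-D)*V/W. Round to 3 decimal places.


Step 1: Excess thrust = T - D = 169258 - 34370 = 134888 N
Step 2: Excess power = 134888 * 284.4 = 38362147.2 W
Step 3: RC = 38362147.2 / 460325 = 83.337 m/s

83.337


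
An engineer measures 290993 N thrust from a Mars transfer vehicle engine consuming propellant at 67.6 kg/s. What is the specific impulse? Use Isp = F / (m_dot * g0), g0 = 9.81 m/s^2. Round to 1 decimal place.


Step 1: m_dot * g0 = 67.6 * 9.81 = 663.16
Step 2: Isp = 290993 / 663.16 = 438.8 s

438.8


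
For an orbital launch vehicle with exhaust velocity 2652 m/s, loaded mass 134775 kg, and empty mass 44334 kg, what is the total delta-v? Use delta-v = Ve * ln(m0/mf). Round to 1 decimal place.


Step 1: Mass ratio m0/mf = 134775 / 44334 = 3.039992
Step 2: ln(3.039992) = 1.111855
Step 3: delta-v = 2652 * 1.111855 = 2948.6 m/s

2948.6


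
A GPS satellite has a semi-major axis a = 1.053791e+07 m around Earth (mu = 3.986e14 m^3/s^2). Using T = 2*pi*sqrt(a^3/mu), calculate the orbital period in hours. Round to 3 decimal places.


Step 1: a^3 / mu = 1.170209e+21 / 3.986e14 = 2.935798e+06
Step 2: sqrt(2.935798e+06) = 1713.417 s
Step 3: T = 2*pi * 1713.417 = 10765.72 s
Step 4: T in hours = 10765.72 / 3600 = 2.990 hours

2.990


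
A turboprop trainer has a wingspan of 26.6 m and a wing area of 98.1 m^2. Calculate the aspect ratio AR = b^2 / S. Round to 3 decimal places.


Step 1: b^2 = 26.6^2 = 707.56
Step 2: AR = 707.56 / 98.1 = 7.213

7.213


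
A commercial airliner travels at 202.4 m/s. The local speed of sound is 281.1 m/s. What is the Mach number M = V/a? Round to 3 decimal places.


Step 1: M = V / a = 202.4 / 281.1
Step 2: M = 0.720

0.720


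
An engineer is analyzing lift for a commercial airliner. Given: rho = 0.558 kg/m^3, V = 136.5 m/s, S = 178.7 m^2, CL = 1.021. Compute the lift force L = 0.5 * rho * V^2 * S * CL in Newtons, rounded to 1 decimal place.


Step 1: Calculate dynamic pressure q = 0.5 * 0.558 * 136.5^2 = 0.5 * 0.558 * 18632.25 = 5198.3978 Pa
Step 2: Multiply by wing area and lift coefficient: L = 5198.3978 * 178.7 * 1.021
Step 3: L = 928953.6779 * 1.021 = 948461.7 N

948461.7


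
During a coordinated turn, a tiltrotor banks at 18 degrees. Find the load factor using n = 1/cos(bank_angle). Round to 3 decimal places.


Step 1: Convert 18 degrees to radians = 0.314159
Step 2: cos(18 deg) = 0.951057
Step 3: n = 1 / 0.951057 = 1.051

1.051


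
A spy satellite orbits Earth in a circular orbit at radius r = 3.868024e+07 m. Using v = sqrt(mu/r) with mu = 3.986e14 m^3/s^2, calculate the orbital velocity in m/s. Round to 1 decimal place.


Step 1: mu / r = 3.986e14 / 3.868024e+07 = 10305003.2782
Step 2: v = sqrt(10305003.2782) = 3210.1 m/s

3210.1


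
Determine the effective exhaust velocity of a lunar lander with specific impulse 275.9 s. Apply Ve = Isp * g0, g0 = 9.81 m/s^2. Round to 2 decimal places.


Step 1: Ve = Isp * g0 = 275.9 * 9.81
Step 2: Ve = 2706.58 m/s

2706.58


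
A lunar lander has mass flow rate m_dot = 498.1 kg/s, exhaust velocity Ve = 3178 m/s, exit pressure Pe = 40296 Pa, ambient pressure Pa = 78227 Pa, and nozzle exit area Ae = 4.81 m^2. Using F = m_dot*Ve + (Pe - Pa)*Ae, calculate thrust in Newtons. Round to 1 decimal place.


Step 1: Momentum thrust = m_dot * Ve = 498.1 * 3178 = 1582961.8 N
Step 2: Pressure thrust = (Pe - Pa) * Ae = (40296 - 78227) * 4.81 = -182448.11 N
Step 3: Total thrust F = 1582961.8 + -182448.11 = 1400513.7 N

1400513.7


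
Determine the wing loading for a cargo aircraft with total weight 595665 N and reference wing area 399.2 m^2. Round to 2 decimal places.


Step 1: Wing loading = W / S = 595665 / 399.2
Step 2: Wing loading = 1492.15 N/m^2

1492.15


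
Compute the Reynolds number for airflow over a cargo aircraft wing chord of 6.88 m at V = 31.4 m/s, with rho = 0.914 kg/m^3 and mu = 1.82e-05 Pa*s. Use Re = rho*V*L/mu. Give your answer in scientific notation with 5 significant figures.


Step 1: Numerator = rho * V * L = 0.914 * 31.4 * 6.88 = 197.453248
Step 2: Re = 197.453248 / 1.82e-05
Step 3: Re = 1.0849e+07

1.0849e+07


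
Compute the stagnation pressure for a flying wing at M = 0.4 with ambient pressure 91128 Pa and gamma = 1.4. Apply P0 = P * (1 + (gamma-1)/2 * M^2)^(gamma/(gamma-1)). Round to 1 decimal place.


Step 1: (gamma-1)/2 * M^2 = 0.2 * 0.16 = 0.032
Step 2: 1 + 0.032 = 1.032
Step 3: Exponent gamma/(gamma-1) = 3.5
Step 4: P0 = 91128 * 1.032^3.5 = 101749.1 Pa

101749.1


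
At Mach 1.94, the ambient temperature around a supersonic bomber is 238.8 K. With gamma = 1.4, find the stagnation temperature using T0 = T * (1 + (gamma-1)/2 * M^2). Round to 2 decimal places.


Step 1: (gamma-1)/2 = 0.2
Step 2: M^2 = 3.7636
Step 3: 1 + 0.2 * 3.7636 = 1.75272
Step 4: T0 = 238.8 * 1.75272 = 418.55 K

418.55


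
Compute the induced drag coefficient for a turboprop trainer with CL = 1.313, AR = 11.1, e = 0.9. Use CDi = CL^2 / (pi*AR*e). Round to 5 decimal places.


Step 1: CL^2 = 1.313^2 = 1.723969
Step 2: pi * AR * e = 3.14159 * 11.1 * 0.9 = 31.384511
Step 3: CDi = 1.723969 / 31.384511 = 0.05493

0.05493


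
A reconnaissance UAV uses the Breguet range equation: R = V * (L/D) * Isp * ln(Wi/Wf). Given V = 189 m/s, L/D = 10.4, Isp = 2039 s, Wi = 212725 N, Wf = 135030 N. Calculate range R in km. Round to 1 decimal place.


Step 1: Coefficient = V * (L/D) * Isp = 189 * 10.4 * 2039 = 4007858.4 m
Step 2: Wi/Wf = 212725 / 135030 = 1.575391
Step 3: ln(1.575391) = 0.454503
Step 4: R = 4007858.4 * 0.454503 = 1821584.8 m = 1821.6 km

1821.6


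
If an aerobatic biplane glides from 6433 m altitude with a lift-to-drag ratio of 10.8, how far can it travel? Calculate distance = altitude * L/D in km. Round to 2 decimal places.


Step 1: Glide distance = altitude * L/D = 6433 * 10.8 = 69476.4 m
Step 2: Convert to km: 69476.4 / 1000 = 69.48 km

69.48


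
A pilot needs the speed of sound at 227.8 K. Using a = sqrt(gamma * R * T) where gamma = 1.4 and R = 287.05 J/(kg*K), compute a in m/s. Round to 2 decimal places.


Step 1: gamma * R * T = 1.4 * 287.05 * 227.8 = 91545.986
Step 2: a = sqrt(91545.986) = 302.57 m/s

302.57


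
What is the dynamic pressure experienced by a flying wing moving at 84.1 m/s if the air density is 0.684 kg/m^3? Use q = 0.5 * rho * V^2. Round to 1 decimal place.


Step 1: V^2 = 84.1^2 = 7072.81
Step 2: q = 0.5 * 0.684 * 7072.81
Step 3: q = 2418.9 Pa

2418.9


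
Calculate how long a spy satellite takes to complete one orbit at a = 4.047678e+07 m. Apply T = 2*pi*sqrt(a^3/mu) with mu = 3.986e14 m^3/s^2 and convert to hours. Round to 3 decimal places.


Step 1: a^3 / mu = 6.631593e+22 / 3.986e14 = 1.663721e+08
Step 2: sqrt(1.663721e+08) = 12898.5321 s
Step 3: T = 2*pi * 12898.5321 = 81043.87 s
Step 4: T in hours = 81043.87 / 3600 = 22.512 hours

22.512


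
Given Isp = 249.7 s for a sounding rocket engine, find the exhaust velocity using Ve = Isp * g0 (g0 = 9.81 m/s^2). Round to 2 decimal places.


Step 1: Ve = Isp * g0 = 249.7 * 9.81
Step 2: Ve = 2449.56 m/s

2449.56


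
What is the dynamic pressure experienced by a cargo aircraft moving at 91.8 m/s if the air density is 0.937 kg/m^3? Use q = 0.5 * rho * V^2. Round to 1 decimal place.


Step 1: V^2 = 91.8^2 = 8427.24
Step 2: q = 0.5 * 0.937 * 8427.24
Step 3: q = 3948.2 Pa

3948.2


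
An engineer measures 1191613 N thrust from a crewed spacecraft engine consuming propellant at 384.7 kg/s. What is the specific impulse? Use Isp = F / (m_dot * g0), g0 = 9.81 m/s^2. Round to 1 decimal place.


Step 1: m_dot * g0 = 384.7 * 9.81 = 3773.91
Step 2: Isp = 1191613 / 3773.91 = 315.8 s

315.8


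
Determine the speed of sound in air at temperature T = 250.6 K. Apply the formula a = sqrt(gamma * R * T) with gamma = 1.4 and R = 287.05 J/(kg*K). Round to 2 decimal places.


Step 1: gamma * R * T = 1.4 * 287.05 * 250.6 = 100708.622
Step 2: a = sqrt(100708.622) = 317.35 m/s

317.35


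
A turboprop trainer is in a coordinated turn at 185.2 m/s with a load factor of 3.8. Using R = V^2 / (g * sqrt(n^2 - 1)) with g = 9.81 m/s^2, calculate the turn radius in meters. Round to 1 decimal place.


Step 1: V^2 = 185.2^2 = 34299.04
Step 2: n^2 - 1 = 3.8^2 - 1 = 13.44
Step 3: sqrt(13.44) = 3.666061
Step 4: R = 34299.04 / (9.81 * 3.666061) = 953.7 m

953.7


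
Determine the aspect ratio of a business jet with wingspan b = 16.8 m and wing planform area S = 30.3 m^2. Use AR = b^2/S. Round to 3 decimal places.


Step 1: b^2 = 16.8^2 = 282.24
Step 2: AR = 282.24 / 30.3 = 9.315

9.315


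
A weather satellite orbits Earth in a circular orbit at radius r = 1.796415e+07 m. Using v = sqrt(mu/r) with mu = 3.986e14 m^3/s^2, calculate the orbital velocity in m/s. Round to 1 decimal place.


Step 1: mu / r = 3.986e14 / 1.796415e+07 = 22188636.8128
Step 2: v = sqrt(22188636.8128) = 4710.5 m/s

4710.5


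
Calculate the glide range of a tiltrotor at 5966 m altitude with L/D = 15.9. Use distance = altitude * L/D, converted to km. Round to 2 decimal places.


Step 1: Glide distance = altitude * L/D = 5966 * 15.9 = 94859.4 m
Step 2: Convert to km: 94859.4 / 1000 = 94.86 km

94.86


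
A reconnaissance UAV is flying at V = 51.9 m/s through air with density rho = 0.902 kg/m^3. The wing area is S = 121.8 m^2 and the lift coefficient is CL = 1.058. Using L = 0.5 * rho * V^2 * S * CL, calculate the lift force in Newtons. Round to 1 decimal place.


Step 1: Calculate dynamic pressure q = 0.5 * 0.902 * 51.9^2 = 0.5 * 0.902 * 2693.61 = 1214.8181 Pa
Step 2: Multiply by wing area and lift coefficient: L = 1214.8181 * 121.8 * 1.058
Step 3: L = 147964.8458 * 1.058 = 156546.8 N

156546.8


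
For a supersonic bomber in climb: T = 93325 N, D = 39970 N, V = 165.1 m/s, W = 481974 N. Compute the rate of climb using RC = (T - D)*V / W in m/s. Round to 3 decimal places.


Step 1: Excess thrust = T - D = 93325 - 39970 = 53355 N
Step 2: Excess power = 53355 * 165.1 = 8808910.5 W
Step 3: RC = 8808910.5 / 481974 = 18.277 m/s

18.277


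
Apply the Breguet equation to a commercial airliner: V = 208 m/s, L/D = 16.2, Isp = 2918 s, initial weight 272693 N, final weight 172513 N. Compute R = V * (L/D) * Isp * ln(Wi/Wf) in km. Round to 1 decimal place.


Step 1: Coefficient = V * (L/D) * Isp = 208 * 16.2 * 2918 = 9832492.8 m
Step 2: Wi/Wf = 272693 / 172513 = 1.58071
Step 3: ln(1.58071) = 0.457874
Step 4: R = 9832492.8 * 0.457874 = 4502043.0 m = 4502.0 km

4502.0


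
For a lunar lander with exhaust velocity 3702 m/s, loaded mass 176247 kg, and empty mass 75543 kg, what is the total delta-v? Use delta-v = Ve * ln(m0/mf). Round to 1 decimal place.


Step 1: Mass ratio m0/mf = 176247 / 75543 = 2.333069
Step 2: ln(2.333069) = 0.847184
Step 3: delta-v = 3702 * 0.847184 = 3136.3 m/s

3136.3


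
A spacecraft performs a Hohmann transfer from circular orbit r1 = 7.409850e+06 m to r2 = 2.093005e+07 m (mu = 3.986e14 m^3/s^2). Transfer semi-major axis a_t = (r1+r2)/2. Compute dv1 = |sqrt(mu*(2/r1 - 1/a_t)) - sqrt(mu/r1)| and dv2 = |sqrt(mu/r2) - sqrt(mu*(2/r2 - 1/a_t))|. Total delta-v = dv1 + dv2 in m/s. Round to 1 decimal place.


Step 1: Transfer semi-major axis a_t = (7.409850e+06 + 2.093005e+07) / 2 = 1.416995e+07 m
Step 2: v1 (circular at r1) = sqrt(mu/r1) = 7334.39 m/s
Step 3: v_t1 = sqrt(mu*(2/r1 - 1/a_t)) = 8913.84 m/s
Step 4: dv1 = |8913.84 - 7334.39| = 1579.45 m/s
Step 5: v2 (circular at r2) = 4363.99 m/s, v_t2 = 3155.76 m/s
Step 6: dv2 = |4363.99 - 3155.76| = 1208.23 m/s
Step 7: Total delta-v = 1579.45 + 1208.23 = 2787.7 m/s

2787.7


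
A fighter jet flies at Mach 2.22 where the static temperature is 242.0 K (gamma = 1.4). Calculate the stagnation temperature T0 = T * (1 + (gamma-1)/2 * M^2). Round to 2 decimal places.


Step 1: (gamma-1)/2 = 0.2
Step 2: M^2 = 4.9284
Step 3: 1 + 0.2 * 4.9284 = 1.98568
Step 4: T0 = 242.0 * 1.98568 = 480.53 K

480.53


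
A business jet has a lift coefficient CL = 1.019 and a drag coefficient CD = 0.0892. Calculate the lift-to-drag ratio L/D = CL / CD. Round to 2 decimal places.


Step 1: L/D = CL / CD = 1.019 / 0.0892
Step 2: L/D = 11.42

11.42


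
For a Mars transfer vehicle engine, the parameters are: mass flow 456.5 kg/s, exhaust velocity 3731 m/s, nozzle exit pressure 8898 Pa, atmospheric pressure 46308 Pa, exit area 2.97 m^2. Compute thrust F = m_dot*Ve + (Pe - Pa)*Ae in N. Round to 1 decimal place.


Step 1: Momentum thrust = m_dot * Ve = 456.5 * 3731 = 1703201.5 N
Step 2: Pressure thrust = (Pe - Pa) * Ae = (8898 - 46308) * 2.97 = -111107.70 N
Step 3: Total thrust F = 1703201.5 + -111107.70 = 1592093.8 N

1592093.8


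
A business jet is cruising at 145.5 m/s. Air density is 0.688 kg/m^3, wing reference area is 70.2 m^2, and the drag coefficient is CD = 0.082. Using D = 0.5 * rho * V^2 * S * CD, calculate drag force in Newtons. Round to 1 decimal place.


Step 1: Dynamic pressure q = 0.5 * 0.688 * 145.5^2 = 7282.566 Pa
Step 2: Drag D = q * S * CD = 7282.566 * 70.2 * 0.082
Step 3: D = 41921.4 N

41921.4


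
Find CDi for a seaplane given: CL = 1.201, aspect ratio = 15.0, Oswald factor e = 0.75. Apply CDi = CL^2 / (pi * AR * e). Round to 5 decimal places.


Step 1: CL^2 = 1.201^2 = 1.442401
Step 2: pi * AR * e = 3.14159 * 15.0 * 0.75 = 35.342917
Step 3: CDi = 1.442401 / 35.342917 = 0.04081

0.04081


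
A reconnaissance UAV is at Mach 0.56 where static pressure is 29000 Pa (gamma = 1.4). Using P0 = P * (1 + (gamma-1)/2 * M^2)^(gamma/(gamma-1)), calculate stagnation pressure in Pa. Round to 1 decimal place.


Step 1: (gamma-1)/2 * M^2 = 0.2 * 0.3136 = 0.06272
Step 2: 1 + 0.06272 = 1.06272
Step 3: Exponent gamma/(gamma-1) = 3.5
Step 4: P0 = 29000 * 1.06272^3.5 = 35881.0 Pa

35881.0


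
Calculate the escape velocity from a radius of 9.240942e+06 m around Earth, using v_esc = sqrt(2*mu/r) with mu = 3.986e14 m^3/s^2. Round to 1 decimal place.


Step 1: 2*mu/r = 2 * 3.986e14 / 9.240942e+06 = 86268261.3959
Step 2: v_esc = sqrt(86268261.3959) = 9288.1 m/s

9288.1


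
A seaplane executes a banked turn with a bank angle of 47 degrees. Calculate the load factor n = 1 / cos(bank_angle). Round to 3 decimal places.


Step 1: Convert 47 degrees to radians = 0.820305
Step 2: cos(47 deg) = 0.681998
Step 3: n = 1 / 0.681998 = 1.466

1.466


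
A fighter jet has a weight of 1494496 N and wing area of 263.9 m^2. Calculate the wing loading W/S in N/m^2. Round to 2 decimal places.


Step 1: Wing loading = W / S = 1494496 / 263.9
Step 2: Wing loading = 5663.11 N/m^2

5663.11


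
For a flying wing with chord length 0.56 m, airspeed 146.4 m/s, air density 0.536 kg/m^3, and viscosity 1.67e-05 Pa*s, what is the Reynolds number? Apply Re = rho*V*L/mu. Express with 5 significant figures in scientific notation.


Step 1: Numerator = rho * V * L = 0.536 * 146.4 * 0.56 = 43.943424
Step 2: Re = 43.943424 / 1.67e-05
Step 3: Re = 2.6313e+06

2.6313e+06


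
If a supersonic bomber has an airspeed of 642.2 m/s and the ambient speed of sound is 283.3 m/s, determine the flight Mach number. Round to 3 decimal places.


Step 1: M = V / a = 642.2 / 283.3
Step 2: M = 2.267

2.267


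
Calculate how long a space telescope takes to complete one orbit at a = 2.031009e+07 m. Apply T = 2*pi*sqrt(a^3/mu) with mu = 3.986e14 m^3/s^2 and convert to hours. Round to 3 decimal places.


Step 1: a^3 / mu = 8.377907e+21 / 3.986e14 = 2.101833e+07
Step 2: sqrt(2.101833e+07) = 4584.5755 s
Step 3: T = 2*pi * 4584.5755 = 28805.74 s
Step 4: T in hours = 28805.74 / 3600 = 8.002 hours

8.002


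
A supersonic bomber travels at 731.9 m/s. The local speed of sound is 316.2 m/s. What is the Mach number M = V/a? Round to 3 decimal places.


Step 1: M = V / a = 731.9 / 316.2
Step 2: M = 2.315

2.315


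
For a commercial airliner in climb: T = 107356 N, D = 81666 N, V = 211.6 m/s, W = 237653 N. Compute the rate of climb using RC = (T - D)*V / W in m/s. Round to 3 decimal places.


Step 1: Excess thrust = T - D = 107356 - 81666 = 25690 N
Step 2: Excess power = 25690 * 211.6 = 5436004.0 W
Step 3: RC = 5436004.0 / 237653 = 22.874 m/s

22.874


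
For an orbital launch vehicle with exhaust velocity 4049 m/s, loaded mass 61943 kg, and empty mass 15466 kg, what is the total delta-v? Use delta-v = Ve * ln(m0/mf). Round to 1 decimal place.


Step 1: Mass ratio m0/mf = 61943 / 15466 = 4.005108
Step 2: ln(4.005108) = 1.387571
Step 3: delta-v = 4049 * 1.387571 = 5618.3 m/s

5618.3


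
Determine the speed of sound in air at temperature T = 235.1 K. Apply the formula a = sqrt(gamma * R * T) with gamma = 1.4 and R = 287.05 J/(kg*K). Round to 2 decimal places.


Step 1: gamma * R * T = 1.4 * 287.05 * 235.1 = 94479.637
Step 2: a = sqrt(94479.637) = 307.38 m/s

307.38


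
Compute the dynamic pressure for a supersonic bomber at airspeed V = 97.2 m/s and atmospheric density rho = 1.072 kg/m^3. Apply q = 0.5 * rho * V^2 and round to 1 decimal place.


Step 1: V^2 = 97.2^2 = 9447.84
Step 2: q = 0.5 * 1.072 * 9447.84
Step 3: q = 5064.0 Pa

5064.0


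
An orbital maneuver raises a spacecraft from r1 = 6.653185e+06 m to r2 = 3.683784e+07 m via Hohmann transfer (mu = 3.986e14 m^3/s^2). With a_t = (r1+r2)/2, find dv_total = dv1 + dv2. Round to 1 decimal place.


Step 1: Transfer semi-major axis a_t = (6.653185e+06 + 3.683784e+07) / 2 = 2.174551e+07 m
Step 2: v1 (circular at r1) = sqrt(mu/r1) = 7740.23 m/s
Step 3: v_t1 = sqrt(mu*(2/r1 - 1/a_t)) = 10074.33 m/s
Step 4: dv1 = |10074.33 - 7740.23| = 2334.1 m/s
Step 5: v2 (circular at r2) = 3289.44 m/s, v_t2 = 1819.5 m/s
Step 6: dv2 = |3289.44 - 1819.5| = 1469.94 m/s
Step 7: Total delta-v = 2334.1 + 1469.94 = 3804.0 m/s

3804.0


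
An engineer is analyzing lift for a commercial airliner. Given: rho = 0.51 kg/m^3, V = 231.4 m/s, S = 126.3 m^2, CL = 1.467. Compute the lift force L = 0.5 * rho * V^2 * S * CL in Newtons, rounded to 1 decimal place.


Step 1: Calculate dynamic pressure q = 0.5 * 0.51 * 231.4^2 = 0.5 * 0.51 * 53545.96 = 13654.2198 Pa
Step 2: Multiply by wing area and lift coefficient: L = 13654.2198 * 126.3 * 1.467
Step 3: L = 1724527.9607 * 1.467 = 2529882.5 N

2529882.5


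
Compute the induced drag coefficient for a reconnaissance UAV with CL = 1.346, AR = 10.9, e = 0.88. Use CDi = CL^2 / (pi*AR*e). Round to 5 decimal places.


Step 1: CL^2 = 1.346^2 = 1.811716
Step 2: pi * AR * e = 3.14159 * 10.9 * 0.88 = 30.134157
Step 3: CDi = 1.811716 / 30.134157 = 0.06012

0.06012


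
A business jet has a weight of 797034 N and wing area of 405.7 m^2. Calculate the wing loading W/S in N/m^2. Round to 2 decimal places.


Step 1: Wing loading = W / S = 797034 / 405.7
Step 2: Wing loading = 1964.59 N/m^2

1964.59


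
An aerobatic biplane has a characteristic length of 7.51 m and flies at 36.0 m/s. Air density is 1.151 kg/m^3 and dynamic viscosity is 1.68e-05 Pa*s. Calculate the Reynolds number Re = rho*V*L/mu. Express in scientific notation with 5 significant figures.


Step 1: Numerator = rho * V * L = 1.151 * 36.0 * 7.51 = 311.18436
Step 2: Re = 311.18436 / 1.68e-05
Step 3: Re = 1.8523e+07

1.8523e+07


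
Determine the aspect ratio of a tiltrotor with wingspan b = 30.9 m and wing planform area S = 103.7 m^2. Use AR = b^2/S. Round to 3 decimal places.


Step 1: b^2 = 30.9^2 = 954.81
Step 2: AR = 954.81 / 103.7 = 9.207

9.207


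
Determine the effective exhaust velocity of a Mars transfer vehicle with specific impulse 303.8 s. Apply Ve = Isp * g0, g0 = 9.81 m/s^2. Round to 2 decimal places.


Step 1: Ve = Isp * g0 = 303.8 * 9.81
Step 2: Ve = 2980.28 m/s

2980.28


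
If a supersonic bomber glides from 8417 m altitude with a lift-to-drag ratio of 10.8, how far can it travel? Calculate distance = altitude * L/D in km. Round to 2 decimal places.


Step 1: Glide distance = altitude * L/D = 8417 * 10.8 = 90903.6 m
Step 2: Convert to km: 90903.6 / 1000 = 90.90 km

90.90


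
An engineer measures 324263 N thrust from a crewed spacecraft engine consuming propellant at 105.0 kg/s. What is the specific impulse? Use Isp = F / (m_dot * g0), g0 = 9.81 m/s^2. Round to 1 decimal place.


Step 1: m_dot * g0 = 105.0 * 9.81 = 1030.05
Step 2: Isp = 324263 / 1030.05 = 314.8 s

314.8


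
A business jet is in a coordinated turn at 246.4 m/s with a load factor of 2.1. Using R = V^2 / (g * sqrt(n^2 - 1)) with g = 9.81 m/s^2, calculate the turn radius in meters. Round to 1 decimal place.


Step 1: V^2 = 246.4^2 = 60712.96
Step 2: n^2 - 1 = 2.1^2 - 1 = 3.41
Step 3: sqrt(3.41) = 1.846619
Step 4: R = 60712.96 / (9.81 * 1.846619) = 3351.5 m

3351.5


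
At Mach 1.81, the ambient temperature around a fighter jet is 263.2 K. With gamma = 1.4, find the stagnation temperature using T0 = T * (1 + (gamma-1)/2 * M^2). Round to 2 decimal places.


Step 1: (gamma-1)/2 = 0.2
Step 2: M^2 = 3.2761
Step 3: 1 + 0.2 * 3.2761 = 1.65522
Step 4: T0 = 263.2 * 1.65522 = 435.65 K

435.65


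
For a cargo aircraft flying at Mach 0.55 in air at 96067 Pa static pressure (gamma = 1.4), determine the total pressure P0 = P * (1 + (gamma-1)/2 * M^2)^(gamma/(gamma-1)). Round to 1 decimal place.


Step 1: (gamma-1)/2 * M^2 = 0.2 * 0.3025 = 0.0605
Step 2: 1 + 0.0605 = 1.0605
Step 3: Exponent gamma/(gamma-1) = 3.5
Step 4: P0 = 96067 * 1.0605^3.5 = 117994.5 Pa

117994.5


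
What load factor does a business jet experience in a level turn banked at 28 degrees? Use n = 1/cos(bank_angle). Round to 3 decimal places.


Step 1: Convert 28 degrees to radians = 0.488692
Step 2: cos(28 deg) = 0.882948
Step 3: n = 1 / 0.882948 = 1.133

1.133


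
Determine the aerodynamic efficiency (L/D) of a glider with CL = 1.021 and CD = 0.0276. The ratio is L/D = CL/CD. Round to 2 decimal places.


Step 1: L/D = CL / CD = 1.021 / 0.0276
Step 2: L/D = 36.99

36.99


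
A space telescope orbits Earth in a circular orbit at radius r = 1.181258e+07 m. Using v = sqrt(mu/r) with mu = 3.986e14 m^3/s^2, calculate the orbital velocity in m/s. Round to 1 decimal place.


Step 1: mu / r = 3.986e14 / 1.181258e+07 = 33743686.8152
Step 2: v = sqrt(33743686.8152) = 5808.9 m/s

5808.9


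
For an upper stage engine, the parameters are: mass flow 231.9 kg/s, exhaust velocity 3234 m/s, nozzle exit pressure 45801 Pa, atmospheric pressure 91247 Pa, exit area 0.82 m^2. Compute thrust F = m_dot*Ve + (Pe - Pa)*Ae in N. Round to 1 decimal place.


Step 1: Momentum thrust = m_dot * Ve = 231.9 * 3234 = 749964.6 N
Step 2: Pressure thrust = (Pe - Pa) * Ae = (45801 - 91247) * 0.82 = -37265.72 N
Step 3: Total thrust F = 749964.6 + -37265.72 = 712698.9 N

712698.9


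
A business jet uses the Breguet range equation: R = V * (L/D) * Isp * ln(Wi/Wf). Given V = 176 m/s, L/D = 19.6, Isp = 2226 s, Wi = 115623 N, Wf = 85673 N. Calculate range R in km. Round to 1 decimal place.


Step 1: Coefficient = V * (L/D) * Isp = 176 * 19.6 * 2226 = 7678809.6 m
Step 2: Wi/Wf = 115623 / 85673 = 1.349585
Step 3: ln(1.349585) = 0.299797
Step 4: R = 7678809.6 * 0.299797 = 2302085.4 m = 2302.1 km

2302.1


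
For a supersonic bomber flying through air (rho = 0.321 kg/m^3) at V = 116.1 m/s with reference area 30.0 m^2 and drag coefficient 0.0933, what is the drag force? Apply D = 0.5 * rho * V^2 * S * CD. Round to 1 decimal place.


Step 1: Dynamic pressure q = 0.5 * 0.321 * 116.1^2 = 2163.4132 Pa
Step 2: Drag D = q * S * CD = 2163.4132 * 30.0 * 0.0933
Step 3: D = 6055.4 N

6055.4


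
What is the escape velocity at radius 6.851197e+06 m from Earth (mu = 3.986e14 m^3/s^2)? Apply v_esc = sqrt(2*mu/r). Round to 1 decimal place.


Step 1: 2*mu/r = 2 * 3.986e14 / 6.851197e+06 = 116359228.9055
Step 2: v_esc = sqrt(116359228.9055) = 10787.0 m/s

10787.0


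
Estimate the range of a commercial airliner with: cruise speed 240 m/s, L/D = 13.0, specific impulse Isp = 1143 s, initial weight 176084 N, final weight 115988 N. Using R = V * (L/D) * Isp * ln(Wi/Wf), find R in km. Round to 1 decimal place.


Step 1: Coefficient = V * (L/D) * Isp = 240 * 13.0 * 1143 = 3566160.0 m
Step 2: Wi/Wf = 176084 / 115988 = 1.518123
Step 3: ln(1.518123) = 0.417474
Step 4: R = 3566160.0 * 0.417474 = 1488780.6 m = 1488.8 km

1488.8


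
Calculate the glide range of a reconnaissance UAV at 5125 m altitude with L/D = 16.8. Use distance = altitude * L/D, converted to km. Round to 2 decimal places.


Step 1: Glide distance = altitude * L/D = 5125 * 16.8 = 86100.0 m
Step 2: Convert to km: 86100.0 / 1000 = 86.10 km

86.10


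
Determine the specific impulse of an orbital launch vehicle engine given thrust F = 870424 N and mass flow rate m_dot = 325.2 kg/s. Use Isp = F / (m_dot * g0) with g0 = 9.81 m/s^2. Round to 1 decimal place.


Step 1: m_dot * g0 = 325.2 * 9.81 = 3190.21
Step 2: Isp = 870424 / 3190.21 = 272.8 s

272.8


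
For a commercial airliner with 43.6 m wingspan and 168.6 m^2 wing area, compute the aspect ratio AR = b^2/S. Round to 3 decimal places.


Step 1: b^2 = 43.6^2 = 1900.96
Step 2: AR = 1900.96 / 168.6 = 11.275

11.275


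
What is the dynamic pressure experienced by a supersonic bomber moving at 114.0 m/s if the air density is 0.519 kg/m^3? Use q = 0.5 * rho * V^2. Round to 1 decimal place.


Step 1: V^2 = 114.0^2 = 12996.0
Step 2: q = 0.5 * 0.519 * 12996.0
Step 3: q = 3372.5 Pa

3372.5


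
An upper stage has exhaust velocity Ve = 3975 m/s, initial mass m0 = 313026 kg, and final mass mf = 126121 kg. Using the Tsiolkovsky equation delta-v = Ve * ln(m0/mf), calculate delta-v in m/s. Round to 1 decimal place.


Step 1: Mass ratio m0/mf = 313026 / 126121 = 2.48195
Step 2: ln(2.48195) = 0.909044
Step 3: delta-v = 3975 * 0.909044 = 3613.5 m/s

3613.5


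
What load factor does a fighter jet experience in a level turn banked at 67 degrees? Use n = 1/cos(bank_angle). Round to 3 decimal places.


Step 1: Convert 67 degrees to radians = 1.169371
Step 2: cos(67 deg) = 0.390731
Step 3: n = 1 / 0.390731 = 2.559

2.559


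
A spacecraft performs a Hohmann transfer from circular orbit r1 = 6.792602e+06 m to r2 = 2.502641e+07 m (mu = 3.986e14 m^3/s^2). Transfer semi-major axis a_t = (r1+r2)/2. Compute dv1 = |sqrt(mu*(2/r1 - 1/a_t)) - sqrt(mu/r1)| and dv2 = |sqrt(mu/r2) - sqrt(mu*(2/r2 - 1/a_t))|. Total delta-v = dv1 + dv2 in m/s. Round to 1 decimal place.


Step 1: Transfer semi-major axis a_t = (6.792602e+06 + 2.502641e+07) / 2 = 1.590951e+07 m
Step 2: v1 (circular at r1) = sqrt(mu/r1) = 7660.38 m/s
Step 3: v_t1 = sqrt(mu*(2/r1 - 1/a_t)) = 9607.75 m/s
Step 4: dv1 = |9607.75 - 7660.38| = 1947.36 m/s
Step 5: v2 (circular at r2) = 3990.89 m/s, v_t2 = 2607.71 m/s
Step 6: dv2 = |3990.89 - 2607.71| = 1383.18 m/s
Step 7: Total delta-v = 1947.36 + 1383.18 = 3330.5 m/s

3330.5


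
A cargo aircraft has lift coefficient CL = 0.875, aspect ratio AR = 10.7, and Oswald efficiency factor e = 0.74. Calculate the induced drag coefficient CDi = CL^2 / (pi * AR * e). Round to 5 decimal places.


Step 1: CL^2 = 0.875^2 = 0.765625
Step 2: pi * AR * e = 3.14159 * 10.7 * 0.74 = 24.875131
Step 3: CDi = 0.765625 / 24.875131 = 0.03078

0.03078


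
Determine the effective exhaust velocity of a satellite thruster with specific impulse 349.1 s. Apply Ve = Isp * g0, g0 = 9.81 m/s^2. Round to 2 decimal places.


Step 1: Ve = Isp * g0 = 349.1 * 9.81
Step 2: Ve = 3424.67 m/s

3424.67


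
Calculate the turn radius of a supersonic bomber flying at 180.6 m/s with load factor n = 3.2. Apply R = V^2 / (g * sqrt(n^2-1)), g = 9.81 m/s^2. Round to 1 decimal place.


Step 1: V^2 = 180.6^2 = 32616.36
Step 2: n^2 - 1 = 3.2^2 - 1 = 9.24
Step 3: sqrt(9.24) = 3.039737
Step 4: R = 32616.36 / (9.81 * 3.039737) = 1093.8 m

1093.8


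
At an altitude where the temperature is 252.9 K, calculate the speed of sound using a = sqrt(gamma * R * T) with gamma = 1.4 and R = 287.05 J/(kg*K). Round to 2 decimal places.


Step 1: gamma * R * T = 1.4 * 287.05 * 252.9 = 101632.923
Step 2: a = sqrt(101632.923) = 318.80 m/s

318.80


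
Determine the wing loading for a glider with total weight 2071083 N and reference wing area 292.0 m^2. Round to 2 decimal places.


Step 1: Wing loading = W / S = 2071083 / 292.0
Step 2: Wing loading = 7092.75 N/m^2

7092.75


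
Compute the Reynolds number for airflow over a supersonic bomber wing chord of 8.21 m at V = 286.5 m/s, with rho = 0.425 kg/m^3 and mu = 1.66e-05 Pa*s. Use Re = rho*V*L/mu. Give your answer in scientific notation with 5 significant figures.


Step 1: Numerator = rho * V * L = 0.425 * 286.5 * 8.21 = 999.670125
Step 2: Re = 999.670125 / 1.66e-05
Step 3: Re = 6.0221e+07

6.0221e+07


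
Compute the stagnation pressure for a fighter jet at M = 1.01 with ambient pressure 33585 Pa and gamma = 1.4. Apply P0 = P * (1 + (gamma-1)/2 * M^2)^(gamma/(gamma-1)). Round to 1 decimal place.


Step 1: (gamma-1)/2 * M^2 = 0.2 * 1.0201 = 0.20402
Step 2: 1 + 0.20402 = 1.20402
Step 3: Exponent gamma/(gamma-1) = 3.5
Step 4: P0 = 33585 * 1.20402^3.5 = 64322.6 Pa

64322.6


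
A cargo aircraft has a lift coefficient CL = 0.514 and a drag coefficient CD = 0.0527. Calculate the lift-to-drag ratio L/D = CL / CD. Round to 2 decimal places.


Step 1: L/D = CL / CD = 0.514 / 0.0527
Step 2: L/D = 9.75

9.75


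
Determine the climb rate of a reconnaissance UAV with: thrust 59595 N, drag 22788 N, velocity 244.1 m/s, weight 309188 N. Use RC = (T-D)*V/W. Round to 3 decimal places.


Step 1: Excess thrust = T - D = 59595 - 22788 = 36807 N
Step 2: Excess power = 36807 * 244.1 = 8984588.7 W
Step 3: RC = 8984588.7 / 309188 = 29.059 m/s

29.059


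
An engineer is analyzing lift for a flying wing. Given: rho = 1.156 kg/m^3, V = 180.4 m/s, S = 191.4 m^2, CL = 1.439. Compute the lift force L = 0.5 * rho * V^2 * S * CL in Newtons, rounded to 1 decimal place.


Step 1: Calculate dynamic pressure q = 0.5 * 1.156 * 180.4^2 = 0.5 * 1.156 * 32544.16 = 18810.5245 Pa
Step 2: Multiply by wing area and lift coefficient: L = 18810.5245 * 191.4 * 1.439
Step 3: L = 3600334.3855 * 1.439 = 5180881.2 N

5180881.2


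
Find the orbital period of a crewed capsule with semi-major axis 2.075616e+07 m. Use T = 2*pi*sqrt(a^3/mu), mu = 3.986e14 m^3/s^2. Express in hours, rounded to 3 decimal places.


Step 1: a^3 / mu = 8.942131e+21 / 3.986e14 = 2.243385e+07
Step 2: sqrt(2.243385e+07) = 4736.4381 s
Step 3: T = 2*pi * 4736.4381 = 29759.92 s
Step 4: T in hours = 29759.92 / 3600 = 8.267 hours

8.267


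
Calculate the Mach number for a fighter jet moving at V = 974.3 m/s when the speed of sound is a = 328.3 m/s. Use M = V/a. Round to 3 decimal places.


Step 1: M = V / a = 974.3 / 328.3
Step 2: M = 2.968

2.968


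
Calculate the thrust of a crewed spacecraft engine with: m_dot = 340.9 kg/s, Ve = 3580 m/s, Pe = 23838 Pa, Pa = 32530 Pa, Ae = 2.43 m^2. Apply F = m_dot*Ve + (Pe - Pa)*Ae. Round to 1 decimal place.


Step 1: Momentum thrust = m_dot * Ve = 340.9 * 3580 = 1220422.0 N
Step 2: Pressure thrust = (Pe - Pa) * Ae = (23838 - 32530) * 2.43 = -21121.56 N
Step 3: Total thrust F = 1220422.0 + -21121.56 = 1199300.4 N

1199300.4


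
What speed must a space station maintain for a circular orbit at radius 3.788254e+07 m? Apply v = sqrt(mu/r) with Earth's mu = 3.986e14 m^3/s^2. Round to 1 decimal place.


Step 1: mu / r = 3.986e14 / 3.788254e+07 = 10521997.733
Step 2: v = sqrt(10521997.733) = 3243.8 m/s

3243.8


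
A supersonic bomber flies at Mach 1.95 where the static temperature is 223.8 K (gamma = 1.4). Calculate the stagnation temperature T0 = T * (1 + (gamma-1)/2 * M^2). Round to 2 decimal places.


Step 1: (gamma-1)/2 = 0.2
Step 2: M^2 = 3.8025
Step 3: 1 + 0.2 * 3.8025 = 1.7605
Step 4: T0 = 223.8 * 1.7605 = 394.00 K

394.00


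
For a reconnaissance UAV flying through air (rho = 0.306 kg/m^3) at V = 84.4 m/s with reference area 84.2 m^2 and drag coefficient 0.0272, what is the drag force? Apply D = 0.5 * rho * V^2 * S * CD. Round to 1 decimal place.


Step 1: Dynamic pressure q = 0.5 * 0.306 * 84.4^2 = 1089.8741 Pa
Step 2: Drag D = q * S * CD = 1089.8741 * 84.2 * 0.0272
Step 3: D = 2496.1 N

2496.1


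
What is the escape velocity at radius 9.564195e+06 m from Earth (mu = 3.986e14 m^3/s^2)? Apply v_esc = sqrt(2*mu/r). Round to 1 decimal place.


Step 1: 2*mu/r = 2 * 3.986e14 / 9.564195e+06 = 83352545.6141
Step 2: v_esc = sqrt(83352545.6141) = 9129.8 m/s

9129.8


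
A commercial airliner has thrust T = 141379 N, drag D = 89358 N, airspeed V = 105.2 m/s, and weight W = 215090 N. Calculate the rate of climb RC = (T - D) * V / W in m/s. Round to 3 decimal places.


Step 1: Excess thrust = T - D = 141379 - 89358 = 52021 N
Step 2: Excess power = 52021 * 105.2 = 5472609.2 W
Step 3: RC = 5472609.2 / 215090 = 25.443 m/s

25.443


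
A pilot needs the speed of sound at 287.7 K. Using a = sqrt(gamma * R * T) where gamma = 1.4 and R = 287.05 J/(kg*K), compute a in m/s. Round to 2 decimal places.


Step 1: gamma * R * T = 1.4 * 287.05 * 287.7 = 115617.999
Step 2: a = sqrt(115617.999) = 340.03 m/s

340.03
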